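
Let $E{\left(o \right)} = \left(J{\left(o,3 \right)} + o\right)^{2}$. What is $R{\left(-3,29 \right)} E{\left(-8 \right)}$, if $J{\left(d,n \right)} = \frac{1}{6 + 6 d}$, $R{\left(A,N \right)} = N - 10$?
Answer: $\frac{2157811}{1764} \approx 1223.2$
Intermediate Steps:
$R{\left(A,N \right)} = -10 + N$ ($R{\left(A,N \right)} = N - 10 = -10 + N$)
$E{\left(o \right)} = \left(o + \frac{1}{6 \left(1 + o\right)}\right)^{2}$ ($E{\left(o \right)} = \left(\frac{1}{6 \left(1 + o\right)} + o\right)^{2} = \left(o + \frac{1}{6 \left(1 + o\right)}\right)^{2}$)
$R{\left(-3,29 \right)} E{\left(-8 \right)} = \left(-10 + 29\right) \left(-8 + \frac{1}{6 \left(1 - 8\right)}\right)^{2} = 19 \left(-8 + \frac{1}{6 \left(-7\right)}\right)^{2} = 19 \left(-8 + \frac{1}{6} \left(- \frac{1}{7}\right)\right)^{2} = 19 \left(-8 - \frac{1}{42}\right)^{2} = 19 \left(- \frac{337}{42}\right)^{2} = 19 \cdot \frac{113569}{1764} = \frac{2157811}{1764}$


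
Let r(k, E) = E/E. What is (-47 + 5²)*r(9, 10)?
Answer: -22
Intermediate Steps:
r(k, E) = 1
(-47 + 5²)*r(9, 10) = (-47 + 5²)*1 = (-47 + 25)*1 = -22*1 = -22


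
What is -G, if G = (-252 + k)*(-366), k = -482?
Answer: -268644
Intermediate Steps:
G = 268644 (G = (-252 - 482)*(-366) = -734*(-366) = 268644)
-G = -1*268644 = -268644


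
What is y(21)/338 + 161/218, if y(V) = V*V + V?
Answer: 77567/36842 ≈ 2.1054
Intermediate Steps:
y(V) = V + V² (y(V) = V² + V = V + V²)
y(21)/338 + 161/218 = (21*(1 + 21))/338 + 161/218 = (21*22)*(1/338) + 161*(1/218) = 462*(1/338) + 161/218 = 231/169 + 161/218 = 77567/36842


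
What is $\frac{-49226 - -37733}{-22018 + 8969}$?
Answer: $\frac{11493}{13049} \approx 0.88076$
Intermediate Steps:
$\frac{-49226 - -37733}{-22018 + 8969} = \frac{-49226 + 37733}{-13049} = \left(-11493\right) \left(- \frac{1}{13049}\right) = \frac{11493}{13049}$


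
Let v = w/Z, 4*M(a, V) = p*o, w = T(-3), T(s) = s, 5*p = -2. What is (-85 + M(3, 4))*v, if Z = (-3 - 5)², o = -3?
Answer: 2541/640 ≈ 3.9703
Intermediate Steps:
p = -⅖ (p = (⅕)*(-2) = -⅖ ≈ -0.40000)
w = -3
Z = 64 (Z = (-8)² = 64)
M(a, V) = 3/10 (M(a, V) = (-⅖*(-3))/4 = (¼)*(6/5) = 3/10)
v = -3/64 ≈ -0.046875
(-85 + M(3, 4))*v = (-85 + 3/10)*(-3/64) = -847/10*(-3/64) = 2541/640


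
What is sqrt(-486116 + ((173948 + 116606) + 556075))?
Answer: 3*sqrt(40057) ≈ 600.43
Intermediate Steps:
sqrt(-486116 + ((173948 + 116606) + 556075)) = sqrt(-486116 + (290554 + 556075)) = sqrt(-486116 + 846629) = sqrt(360513) = 3*sqrt(40057)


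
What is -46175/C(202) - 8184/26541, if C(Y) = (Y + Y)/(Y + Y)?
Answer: -408512953/8847 ≈ -46175.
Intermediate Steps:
C(Y) = 1 (C(Y) = (2*Y)/((2*Y)) = (2*Y)*(1/(2*Y)) = 1)
-46175/C(202) - 8184/26541 = -46175/1 - 8184/26541 = -46175*1 - 8184*1/26541 = -46175 - 2728/8847 = -408512953/8847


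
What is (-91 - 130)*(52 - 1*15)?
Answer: -8177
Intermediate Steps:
(-91 - 130)*(52 - 1*15) = -221*(52 - 15) = -221*37 = -8177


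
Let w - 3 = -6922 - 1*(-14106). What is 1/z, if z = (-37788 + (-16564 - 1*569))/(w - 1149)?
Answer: -6038/54921 ≈ -0.10994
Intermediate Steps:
w = 7187 (w = 3 + (-6922 - 1*(-14106)) = 3 + (-6922 + 14106) = 3 + 7184 = 7187)
z = -54921/6038 (z = (-37788 + (-16564 - 1*569))/(7187 - 1149) = (-37788 + (-16564 - 569))/6038 = (-37788 - 17133)*(1/6038) = -54921*1/6038 = -54921/6038 ≈ -9.0959)
1/z = 1/(-54921/6038) = -6038/54921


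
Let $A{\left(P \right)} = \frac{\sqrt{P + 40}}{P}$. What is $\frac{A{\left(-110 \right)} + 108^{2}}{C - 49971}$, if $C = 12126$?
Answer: $- \frac{1296}{4205} + \frac{i \sqrt{70}}{4162950} \approx -0.3082 + 2.0098 \cdot 10^{-6} i$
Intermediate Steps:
$A{\left(P \right)} = \frac{\sqrt{40 + P}}{P}$
$\frac{A{\left(-110 \right)} + 108^{2}}{C - 49971} = \frac{\frac{\sqrt{40 - 110}}{-110} + 108^{2}}{12126 - 49971} = \frac{- \frac{\sqrt{-70}}{110} + 11664}{-37845} = \left(- \frac{i \sqrt{70}}{110} + 11664\right) \left(- \frac{1}{37845}\right) = \left(11664 - \frac{i \sqrt{70}}{110}\right) \left(- \frac{1}{37845}\right) = - \frac{1296}{4205} + \frac{i \sqrt{70}}{4162950}$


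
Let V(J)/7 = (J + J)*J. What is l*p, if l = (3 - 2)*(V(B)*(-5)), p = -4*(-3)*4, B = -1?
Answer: -3360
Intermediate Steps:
V(J) = 14*J² (V(J) = 7*((J + J)*J) = 7*((2*J)*J) = 7*(2*J²) = 14*J²)
p = 48 (p = 12*4 = 48)
l = -70 (l = (3 - 2)*((14*(-1)²)*(-5)) = 1*((14*1)*(-5)) = 1*(14*(-5)) = 1*(-70) = -70)
l*p = -70*48 = -3360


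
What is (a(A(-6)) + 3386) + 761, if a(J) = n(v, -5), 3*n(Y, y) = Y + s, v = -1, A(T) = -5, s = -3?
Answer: 12437/3 ≈ 4145.7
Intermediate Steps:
n(Y, y) = -1 + Y/3 (n(Y, y) = (Y - 3)/3 = (-3 + Y)/3 = -1 + Y/3)
a(J) = -4/3 (a(J) = -1 + (⅓)*(-1) = -1 - ⅓ = -4/3)
(a(A(-6)) + 3386) + 761 = (-4/3 + 3386) + 761 = 10154/3 + 761 = 12437/3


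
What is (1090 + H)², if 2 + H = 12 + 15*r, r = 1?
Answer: 1243225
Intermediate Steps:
H = 25 (H = -2 + (12 + 15*1) = -2 + (12 + 15) = -2 + 27 = 25)
(1090 + H)² = (1090 + 25)² = 1115² = 1243225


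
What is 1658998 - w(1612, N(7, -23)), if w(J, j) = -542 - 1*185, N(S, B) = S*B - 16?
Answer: 1659725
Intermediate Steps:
N(S, B) = -16 + B*S (N(S, B) = B*S - 16 = -16 + B*S)
w(J, j) = -727 (w(J, j) = -542 - 185 = -727)
1658998 - w(1612, N(7, -23)) = 1658998 - 1*(-727) = 1658998 + 727 = 1659725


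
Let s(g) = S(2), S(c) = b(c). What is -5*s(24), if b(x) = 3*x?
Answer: -30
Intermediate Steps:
S(c) = 3*c
s(g) = 6 (s(g) = 3*2 = 6)
-5*s(24) = -5*6 = -30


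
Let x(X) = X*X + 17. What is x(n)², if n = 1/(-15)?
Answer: 14638276/50625 ≈ 289.15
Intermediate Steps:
n = -1/15 ≈ -0.066667
x(X) = 17 + X² (x(X) = X² + 17 = 17 + X²)
x(n)² = (17 + (-1/15)²)² = (17 + 1/225)² = (3826/225)² = 14638276/50625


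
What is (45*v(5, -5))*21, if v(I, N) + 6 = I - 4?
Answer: -4725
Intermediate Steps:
v(I, N) = -10 + I (v(I, N) = -6 + (I - 4) = -6 + (-4 + I) = -10 + I)
(45*v(5, -5))*21 = (45*(-10 + 5))*21 = (45*(-5))*21 = -225*21 = -4725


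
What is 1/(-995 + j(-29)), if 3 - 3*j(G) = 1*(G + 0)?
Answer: -3/2953 ≈ -0.0010159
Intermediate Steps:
j(G) = 1 - G/3 (j(G) = 1 - (G + 0)/3 = 1 - G/3)
1/(-995 + j(-29)) = 1/(-995 + (1 - 1/3*(-29))) = 1/(-995 + (1 + 29/3)) = 1/(-995 + 32/3) = 1/(-2953/3) = -3/2953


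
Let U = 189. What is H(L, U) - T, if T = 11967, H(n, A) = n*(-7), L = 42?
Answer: -12261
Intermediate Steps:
H(n, A) = -7*n
H(L, U) - T = -7*42 - 1*11967 = -294 - 11967 = -12261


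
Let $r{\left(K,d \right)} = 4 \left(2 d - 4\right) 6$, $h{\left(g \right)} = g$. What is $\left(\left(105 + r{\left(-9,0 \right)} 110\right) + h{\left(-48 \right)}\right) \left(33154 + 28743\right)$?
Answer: $-650104191$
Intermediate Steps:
$r{\left(K,d \right)} = -96 + 48 d$ ($r{\left(K,d \right)} = 4 \left(2 d - 4\right) 6 = 4 \left(-4 + 2 d\right) 6 = \left(-16 + 8 d\right) 6 = -96 + 48 d$)
$\left(\left(105 + r{\left(-9,0 \right)} 110\right) + h{\left(-48 \right)}\right) \left(33154 + 28743\right) = \left(\left(105 + \left(-96 + 48 \cdot 0\right) 110\right) - 48\right) \left(33154 + 28743\right) = \left(\left(105 + \left(-96 + 0\right) 110\right) - 48\right) 61897 = \left(\left(105 - 10560\right) - 48\right) 61897 = \left(-10455 - 48\right) 61897 = \left(-10503\right) 61897 = -650104191$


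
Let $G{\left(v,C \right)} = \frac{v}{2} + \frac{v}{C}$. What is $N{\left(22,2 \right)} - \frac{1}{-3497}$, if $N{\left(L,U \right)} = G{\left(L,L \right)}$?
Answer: $\frac{41965}{3497} \approx 12.0$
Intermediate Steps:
$G{\left(v,C \right)} = \frac{v}{2} + \frac{v}{C}$ ($G{\left(v,C \right)} = v \frac{1}{2} + \frac{v}{C} = \frac{v}{2} + \frac{v}{C}$)
$N{\left(L,U \right)} = 1 + \frac{L}{2}$ ($N{\left(L,U \right)} = \frac{L}{2} + \frac{L}{L} = \frac{L}{2} + 1 = 1 + \frac{L}{2}$)
$N{\left(22,2 \right)} - \frac{1}{-3497} = \left(1 + \frac{1}{2} \cdot 22\right) - \frac{1}{-3497} = \left(1 + 11\right) - - \frac{1}{3497} = 12 + \frac{1}{3497} = \frac{41965}{3497}$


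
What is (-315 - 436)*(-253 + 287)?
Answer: -25534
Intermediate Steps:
(-315 - 436)*(-253 + 287) = -751*34 = -25534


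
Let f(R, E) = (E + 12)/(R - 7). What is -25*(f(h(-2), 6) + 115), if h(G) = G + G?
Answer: -31175/11 ≈ -2834.1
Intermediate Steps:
h(G) = 2*G
f(R, E) = (12 + E)/(-7 + R)
-25*(f(h(-2), 6) + 115) = -25*((12 + 6)/(-7 + 2*(-2)) + 115) = -25*(18/(-7 - 4) + 115) = -25*(18/(-11) + 115) = -25*(-1/11*18 + 115) = -25*(-18/11 + 115) = -25*1247/11 = -31175/11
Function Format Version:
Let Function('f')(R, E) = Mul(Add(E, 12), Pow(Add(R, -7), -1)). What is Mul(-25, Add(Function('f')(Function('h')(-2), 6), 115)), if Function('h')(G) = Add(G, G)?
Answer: Rational(-31175, 11) ≈ -2834.1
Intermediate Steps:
Function('h')(G) = Mul(2, G)
Function('f')(R, E) = Mul(Pow(Add(-7, R), -1), Add(12, E)) (Function('f')(R, E) = Mul(Add(12, E), Pow(Add(-7, R), -1)) = Mul(Pow(Add(-7, R), -1), Add(12, E)))
Mul(-25, Add(Function('f')(Function('h')(-2), 6), 115)) = Mul(-25, Add(Mul(Pow(Add(-7, Mul(2, -2)), -1), Add(12, 6)), 115)) = Mul(-25, Add(Mul(Pow(Add(-7, -4), -1), 18), 115)) = Mul(-25, Add(Mul(Pow(-11, -1), 18), 115)) = Mul(-25, Add(Mul(Rational(-1, 11), 18), 115)) = Mul(-25, Add(Rational(-18, 11), 115)) = Mul(-25, Rational(1247, 11)) = Rational(-31175, 11)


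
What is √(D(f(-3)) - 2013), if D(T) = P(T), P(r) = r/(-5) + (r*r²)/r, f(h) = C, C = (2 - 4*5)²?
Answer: √2572455/5 ≈ 320.78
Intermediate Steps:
C = 324 (C = (2 - 20)² = (-18)² = 324)
f(h) = 324
P(r) = r² - r/5 (P(r) = r*(-⅕) + r³/r = -r/5 + r² = r² - r/5)
D(T) = T*(-⅕ + T)
√(D(f(-3)) - 2013) = √(324*(-⅕ + 324) - 2013) = √(324*(1619/5) - 2013) = √(524556/5 - 2013) = √(514491/5) = √2572455/5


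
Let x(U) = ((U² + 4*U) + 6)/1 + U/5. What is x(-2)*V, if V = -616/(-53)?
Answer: 4928/265 ≈ 18.596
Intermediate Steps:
V = 616/53 (V = -616*(-1/53) = 616/53 ≈ 11.623)
x(U) = 6 + U² + 21*U/5 (x(U) = (6 + U² + 4*U)*1 + U*(⅕) = (6 + U² + 4*U) + U/5 = 6 + U² + 21*U/5)
x(-2)*V = (6 + (-2)² + (21/5)*(-2))*(616/53) = (6 + 4 - 42/5)*(616/53) = (8/5)*(616/53) = 4928/265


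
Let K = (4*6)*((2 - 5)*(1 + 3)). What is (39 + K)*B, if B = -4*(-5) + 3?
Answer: -5727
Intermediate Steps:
K = -288 (K = 24*(-3*4) = 24*(-12) = -288)
B = 23 (B = 20 + 3 = 23)
(39 + K)*B = (39 - 288)*23 = -249*23 = -5727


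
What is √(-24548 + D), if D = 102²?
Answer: 8*I*√221 ≈ 118.93*I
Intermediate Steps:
D = 10404
√(-24548 + D) = √(-24548 + 10404) = √(-14144) = 8*I*√221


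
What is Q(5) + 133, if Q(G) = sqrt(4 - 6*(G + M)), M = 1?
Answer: 133 + 4*I*sqrt(2) ≈ 133.0 + 5.6569*I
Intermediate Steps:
Q(G) = sqrt(-2 - 6*G) (Q(G) = sqrt(4 - 6*(G + 1)) = sqrt(4 - 6*(1 + G)) = sqrt(4 + (-6 - 6*G)) = sqrt(-2 - 6*G))
Q(5) + 133 = sqrt(-2 - 6*5) + 133 = sqrt(-2 - 30) + 133 = sqrt(-32) + 133 = 4*I*sqrt(2) + 133 = 133 + 4*I*sqrt(2)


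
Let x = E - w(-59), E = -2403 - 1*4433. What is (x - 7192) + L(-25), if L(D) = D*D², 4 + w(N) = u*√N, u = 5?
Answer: -29649 - 5*I*√59 ≈ -29649.0 - 38.406*I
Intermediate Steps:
E = -6836 (E = -2403 - 4433 = -6836)
w(N) = -4 + 5*√N
x = -6832 - 5*I*√59 (x = -6836 - (-4 + 5*√(-59)) = -6836 - (-4 + 5*(I*√59)) = -6836 - (-4 + 5*I*√59) = -6836 + (4 - 5*I*√59) = -6832 - 5*I*√59 ≈ -6832.0 - 38.406*I)
L(D) = D³
(x - 7192) + L(-25) = ((-6832 - 5*I*√59) - 7192) + (-25)³ = (-14024 - 5*I*√59) - 15625 = -29649 - 5*I*√59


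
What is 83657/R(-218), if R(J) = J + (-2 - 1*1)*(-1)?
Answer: -83657/215 ≈ -389.10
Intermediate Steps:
R(J) = 3 + J (R(J) = J + (-2 - 1)*(-1) = J - 3*(-1) = J + 3 = 3 + J)
83657/R(-218) = 83657/(3 - 218) = 83657/(-215) = 83657*(-1/215) = -83657/215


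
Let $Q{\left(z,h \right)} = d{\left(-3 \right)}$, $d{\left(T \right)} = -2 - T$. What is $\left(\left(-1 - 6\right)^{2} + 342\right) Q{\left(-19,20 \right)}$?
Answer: $391$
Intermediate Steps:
$Q{\left(z,h \right)} = 1$ ($Q{\left(z,h \right)} = -2 - -3 = -2 + 3 = 1$)
$\left(\left(-1 - 6\right)^{2} + 342\right) Q{\left(-19,20 \right)} = \left(\left(-1 - 6\right)^{2} + 342\right) 1 = \left(\left(-7\right)^{2} + 342\right) 1 = \left(49 + 342\right) 1 = 391 \cdot 1 = 391$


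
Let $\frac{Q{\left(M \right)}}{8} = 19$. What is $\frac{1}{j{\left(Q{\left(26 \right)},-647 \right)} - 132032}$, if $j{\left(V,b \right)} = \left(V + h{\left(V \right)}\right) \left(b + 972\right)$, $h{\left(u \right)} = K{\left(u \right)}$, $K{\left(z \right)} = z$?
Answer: $- \frac{1}{33232} \approx -3.0091 \cdot 10^{-5}$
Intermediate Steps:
$Q{\left(M \right)} = 152$ ($Q{\left(M \right)} = 8 \cdot 19 = 152$)
$h{\left(u \right)} = u$
$j{\left(V,b \right)} = 2 V \left(972 + b\right)$ ($j{\left(V,b \right)} = \left(V + V\right) \left(b + 972\right) = 2 V \left(972 + b\right)$)
$\frac{1}{j{\left(Q{\left(26 \right)},-647 \right)} - 132032} = \frac{1}{2 \cdot 152 \left(972 - 647\right) - 132032} = \frac{1}{2 \cdot 152 \cdot 325 - 132032} = \frac{1}{98800 - 132032} = \frac{1}{-33232} = - \frac{1}{33232}$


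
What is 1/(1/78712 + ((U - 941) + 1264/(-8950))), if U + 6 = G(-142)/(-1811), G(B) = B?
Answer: -637899758200/604131135347799 ≈ -0.0010559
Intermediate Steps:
U = -10724/1811 (U = -6 - 142/(-1811) = -6 - 142*(-1/1811) = -6 + 142/1811 = -10724/1811 ≈ -5.9216)
1/(1/78712 + ((U - 941) + 1264/(-8950))) = 1/(1/78712 + ((-10724/1811 - 941) + 1264/(-8950))) = 1/(1/78712 + (-1714875/1811 + 1264*(-1/8950))) = 1/(1/78712 + (-1714875/1811 - 632/4475)) = 1/(1/78712 - 7675210177/8104225) = 1/(-604131135347799/637899758200) = -637899758200/604131135347799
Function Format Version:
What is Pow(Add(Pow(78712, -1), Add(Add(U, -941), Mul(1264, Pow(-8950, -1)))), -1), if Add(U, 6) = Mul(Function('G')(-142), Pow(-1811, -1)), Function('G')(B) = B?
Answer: Rational(-637899758200, 604131135347799) ≈ -0.0010559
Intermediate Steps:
U = Rational(-10724, 1811) (U = Add(-6, Mul(-142, Pow(-1811, -1))) = Add(-6, Mul(-142, Rational(-1, 1811))) = Add(-6, Rational(142, 1811)) = Rational(-10724, 1811) ≈ -5.9216)
Pow(Add(Pow(78712, -1), Add(Add(U, -941), Mul(1264, Pow(-8950, -1)))), -1) = Pow(Add(Pow(78712, -1), Add(Add(Rational(-10724, 1811), -941), Mul(1264, Pow(-8950, -1)))), -1) = Pow(Add(Rational(1, 78712), Add(Rational(-1714875, 1811), Mul(1264, Rational(-1, 8950)))), -1) = Pow(Add(Rational(1, 78712), Add(Rational(-1714875, 1811), Rational(-632, 4475))), -1) = Pow(Add(Rational(1, 78712), Rational(-7675210177, 8104225)), -1) = Pow(Rational(-604131135347799, 637899758200), -1) = Rational(-637899758200, 604131135347799)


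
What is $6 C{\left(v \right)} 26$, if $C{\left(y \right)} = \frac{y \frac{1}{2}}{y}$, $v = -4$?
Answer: $78$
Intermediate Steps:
$C{\left(y \right)} = \frac{1}{2}$ ($C{\left(y \right)} = \frac{y \frac{1}{2}}{y} = \frac{\frac{1}{2} y}{y} = \frac{1}{2}$)
$6 C{\left(v \right)} 26 = 6 \cdot \frac{1}{2} \cdot 26 = 3 \cdot 26 = 78$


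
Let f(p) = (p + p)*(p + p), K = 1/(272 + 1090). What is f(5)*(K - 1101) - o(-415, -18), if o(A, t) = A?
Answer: -74695435/681 ≈ -1.0968e+5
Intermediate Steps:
K = 1/1362 ≈ 0.00073421
f(p) = 4*p² (f(p) = (2*p)*(2*p) = 4*p²)
f(5)*(K - 1101) - o(-415, -18) = (4*5²)*(1/1362 - 1101) - 1*(-415) = (4*25)*(-1499561/1362) + 415 = 100*(-1499561/1362) + 415 = -74978050/681 + 415 = -74695435/681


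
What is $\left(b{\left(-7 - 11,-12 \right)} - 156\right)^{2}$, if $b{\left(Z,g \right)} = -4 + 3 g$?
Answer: $38416$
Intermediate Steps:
$\left(b{\left(-7 - 11,-12 \right)} - 156\right)^{2} = \left(\left(-4 + 3 \left(-12\right)\right) - 156\right)^{2} = \left(\left(-4 - 36\right) - 156\right)^{2} = \left(-40 - 156\right)^{2} = \left(-196\right)^{2} = 38416$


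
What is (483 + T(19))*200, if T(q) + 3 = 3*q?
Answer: 107400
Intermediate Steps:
T(q) = -3 + 3*q
(483 + T(19))*200 = (483 + (-3 + 3*19))*200 = (483 + (-3 + 57))*200 = (483 + 54)*200 = 537*200 = 107400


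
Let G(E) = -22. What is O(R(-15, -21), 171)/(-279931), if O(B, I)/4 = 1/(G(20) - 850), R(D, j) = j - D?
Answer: 1/61024958 ≈ 1.6387e-8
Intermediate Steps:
O(B, I) = -1/218 (O(B, I) = 4/(-22 - 850) = 4/(-872) = 4*(-1/872) = -1/218)
O(R(-15, -21), 171)/(-279931) = -1/218/(-279931) = -1/218*(-1/279931) = 1/61024958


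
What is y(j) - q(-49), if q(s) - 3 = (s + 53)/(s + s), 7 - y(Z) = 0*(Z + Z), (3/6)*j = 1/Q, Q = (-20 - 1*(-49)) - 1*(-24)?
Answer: 198/49 ≈ 4.0408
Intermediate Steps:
Q = 53 (Q = (-20 + 49) + 24 = 29 + 24 = 53)
j = 2/53 ≈ 0.037736
y(Z) = 7 (y(Z) = 7 - 0*(Z + Z) = 7 - 0*2*Z = 7 - 1*0 = 7 + 0 = 7)
q(s) = 3 + (53 + s)/(2*s) (q(s) = 3 + (s + 53)/(s + s) = 3 + (53 + s)/((2*s)) = 3 + (53 + s)*(1/(2*s)) = 3 + (53 + s)/(2*s))
y(j) - q(-49) = 7 - (53 + 7*(-49))/(2*(-49)) = 7 - (-1)*(53 - 343)/(2*49) = 7 - (-1)*(-290)/(2*49) = 7 - 1*145/49 = 7 - 145/49 = 198/49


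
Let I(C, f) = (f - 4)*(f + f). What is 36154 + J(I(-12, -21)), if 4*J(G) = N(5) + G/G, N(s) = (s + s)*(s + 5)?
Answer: 144717/4 ≈ 36179.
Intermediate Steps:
N(s) = 2*s*(5 + s) (N(s) = (2*s)*(5 + s) = 2*s*(5 + s))
I(C, f) = 2*f*(-4 + f) (I(C, f) = (-4 + f)*(2*f) = 2*f*(-4 + f))
J(G) = 101/4 (J(G) = (2*5*(5 + 5) + G/G)/4 = (2*5*10 + 1)/4 = (100 + 1)/4 = (¼)*101 = 101/4)
36154 + J(I(-12, -21)) = 36154 + 101/4 = 144717/4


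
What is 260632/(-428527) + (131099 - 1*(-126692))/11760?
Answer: 107405371537/5039477520 ≈ 21.313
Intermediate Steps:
260632/(-428527) + (131099 - 1*(-126692))/11760 = 260632*(-1/428527) + (131099 + 126692)*(1/11760) = -260632/428527 + 257791*(1/11760) = -260632/428527 + 257791/11760 = 107405371537/5039477520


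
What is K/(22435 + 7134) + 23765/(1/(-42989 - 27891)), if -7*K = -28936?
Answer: -348655246496664/206983 ≈ -1.6845e+9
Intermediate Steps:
K = 28936/7 (K = -1/7*(-28936) = 28936/7 ≈ 4133.7)
K/(22435 + 7134) + 23765/(1/(-42989 - 27891)) = 28936/(7*(22435 + 7134)) + 23765/(1/(-42989 - 27891)) = (28936/7)/29569 + 23765/(1/(-70880)) = (28936/7)*(1/29569) + 23765/(-1/70880) = 28936/206983 + 23765*(-70880) = 28936/206983 - 1684463200 = -348655246496664/206983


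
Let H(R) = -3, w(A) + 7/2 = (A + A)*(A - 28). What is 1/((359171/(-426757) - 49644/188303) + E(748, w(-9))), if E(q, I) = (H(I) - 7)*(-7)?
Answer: 80359623371/5536354734649 ≈ 0.014515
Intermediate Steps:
w(A) = -7/2 + 2*A*(-28 + A) (w(A) = -7/2 + (A + A)*(A - 28) = -7/2 + (2*A)*(-28 + A) = -7/2 + 2*A*(-28 + A))
E(q, I) = 70 (E(q, I) = (-3 - 7)*(-7) = -10*(-7) = 70)
1/((359171/(-426757) - 49644/188303) + E(748, w(-9))) = 1/((359171/(-426757) - 49644/188303) + 70) = 1/((359171*(-1/426757) - 49644*1/188303) + 70) = 1/((-359171/426757 - 49644/188303) + 70) = 1/(-88818901321/80359623371 + 70) = 1/(5536354734649/80359623371) = 80359623371/5536354734649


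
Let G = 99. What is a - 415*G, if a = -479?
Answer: -41564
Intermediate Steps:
a - 415*G = -479 - 415*99 = -479 - 41085 = -41564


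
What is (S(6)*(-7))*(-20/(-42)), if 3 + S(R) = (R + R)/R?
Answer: 10/3 ≈ 3.3333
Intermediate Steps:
S(R) = -1 (S(R) = -3 + (R + R)/R = -3 + (2*R)/R = -3 + 2 = -1)
(S(6)*(-7))*(-20/(-42)) = (-1*(-7))*(-20/(-42)) = 7*(-20*(-1/42)) = 7*(10/21) = 10/3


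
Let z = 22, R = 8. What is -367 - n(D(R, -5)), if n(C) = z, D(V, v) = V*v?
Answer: -389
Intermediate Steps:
n(C) = 22
-367 - n(D(R, -5)) = -367 - 1*22 = -367 - 22 = -389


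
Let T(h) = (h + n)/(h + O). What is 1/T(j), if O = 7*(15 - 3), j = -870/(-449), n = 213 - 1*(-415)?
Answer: 19293/141421 ≈ 0.13642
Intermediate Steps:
n = 628 (n = 213 + 415 = 628)
j = 870/449 (j = -870*(-1/449) = 870/449 ≈ 1.9376)
O = 84 (O = 7*12 = 84)
T(h) = (628 + h)/(84 + h) (T(h) = (h + 628)/(h + 84) = (628 + h)/(84 + h))
1/T(j) = 1/((628 + 870/449)/(84 + 870/449)) = 1/((282842/449)/(38586/449)) = 1/((449/38586)*(282842/449)) = 1/(141421/19293) = 19293/141421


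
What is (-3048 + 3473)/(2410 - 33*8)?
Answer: 425/2146 ≈ 0.19804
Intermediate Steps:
(-3048 + 3473)/(2410 - 33*8) = 425/(2410 - 264) = 425/2146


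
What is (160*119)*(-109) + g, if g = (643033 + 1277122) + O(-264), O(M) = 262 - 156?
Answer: -155099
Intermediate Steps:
O(M) = 106
g = 1920261 (g = (643033 + 1277122) + 106 = 1920155 + 106 = 1920261)
(160*119)*(-109) + g = (160*119)*(-109) + 1920261 = 19040*(-109) + 1920261 = -2075360 + 1920261 = -155099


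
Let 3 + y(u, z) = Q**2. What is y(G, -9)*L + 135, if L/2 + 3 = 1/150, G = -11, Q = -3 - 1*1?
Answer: 4288/75 ≈ 57.173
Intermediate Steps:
Q = -4 (Q = -3 - 1 = -4)
y(u, z) = 13 (y(u, z) = -3 + (-4)**2 = -3 + 16 = 13)
L = -449/75 (L = -6 + 2/150 = -6 + 2*(1/150) = -6 + 1/75 = -449/75 ≈ -5.9867)
y(G, -9)*L + 135 = 13*(-449/75) + 135 = -5837/75 + 135 = 4288/75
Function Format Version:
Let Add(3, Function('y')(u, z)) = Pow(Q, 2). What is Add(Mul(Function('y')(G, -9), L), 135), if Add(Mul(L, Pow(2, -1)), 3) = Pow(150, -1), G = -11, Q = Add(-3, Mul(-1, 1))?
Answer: Rational(4288, 75) ≈ 57.173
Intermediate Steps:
Q = -4 (Q = Add(-3, -1) = -4)
Function('y')(u, z) = 13 (Function('y')(u, z) = Add(-3, Pow(-4, 2)) = Add(-3, 16) = 13)
L = Rational(-449, 75) (L = Add(-6, Mul(2, Pow(150, -1))) = Add(-6, Mul(2, Rational(1, 150))) = Add(-6, Rational(1, 75)) = Rational(-449, 75) ≈ -5.9867)
Add(Mul(Function('y')(G, -9), L), 135) = Add(Mul(13, Rational(-449, 75)), 135) = Add(Rational(-5837, 75), 135) = Rational(4288, 75)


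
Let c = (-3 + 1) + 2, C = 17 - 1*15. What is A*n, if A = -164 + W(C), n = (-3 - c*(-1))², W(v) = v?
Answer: -1458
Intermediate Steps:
C = 2 (C = 17 - 15 = 2)
c = 0 (c = -2 + 2 = 0)
n = 9 (n = (-3 - 1*0*(-1))² = (-3 + 0*(-1))² = (-3 + 0)² = (-3)² = 9)
A = -162 (A = -164 + 2 = -162)
A*n = -162*9 = -1458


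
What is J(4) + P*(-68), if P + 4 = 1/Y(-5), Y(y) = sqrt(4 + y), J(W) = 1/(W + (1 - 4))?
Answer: 273 + 68*I ≈ 273.0 + 68.0*I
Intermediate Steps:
J(W) = 1/(-3 + W) (J(W) = 1/(W - 3) = 1/(-3 + W))
P = -4 - I (P = -4 + 1/(sqrt(4 - 5)) = -4 + 1/(sqrt(-1)) = -4 + 1/I = -4 - I ≈ -4.0 - 1.0*I)
J(4) + P*(-68) = 1/(-3 + 4) + (-4 - I)*(-68) = 1/1 + (272 + 68*I) = 1 + (272 + 68*I) = 273 + 68*I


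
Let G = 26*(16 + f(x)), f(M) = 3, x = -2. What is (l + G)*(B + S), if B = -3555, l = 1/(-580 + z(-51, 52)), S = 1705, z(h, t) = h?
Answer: -576669050/631 ≈ -9.1390e+5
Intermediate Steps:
l = -1/631 (l = 1/(-580 - 51) = 1/(-631) = -1/631 ≈ -0.0015848)
G = 494 (G = 26*(16 + 3) = 26*19 = 494)
(l + G)*(B + S) = (-1/631 + 494)*(-3555 + 1705) = (311713/631)*(-1850) = -576669050/631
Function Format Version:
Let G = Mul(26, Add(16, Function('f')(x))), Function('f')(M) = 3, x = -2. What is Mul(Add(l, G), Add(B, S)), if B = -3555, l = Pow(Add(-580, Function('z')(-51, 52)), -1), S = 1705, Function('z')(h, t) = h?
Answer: Rational(-576669050, 631) ≈ -9.1390e+5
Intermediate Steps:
l = Rational(-1, 631) (l = Pow(Add(-580, -51), -1) = Pow(-631, -1) = Rational(-1, 631) ≈ -0.0015848)
G = 494 (G = Mul(26, Add(16, 3)) = Mul(26, 19) = 494)
Mul(Add(l, G), Add(B, S)) = Mul(Add(Rational(-1, 631), 494), Add(-3555, 1705)) = Mul(Rational(311713, 631), -1850) = Rational(-576669050, 631)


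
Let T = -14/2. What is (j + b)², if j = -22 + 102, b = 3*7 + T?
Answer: 8836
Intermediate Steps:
T = -7 (T = -14*½ = -7)
b = 14 (b = 3*7 - 7 = 21 - 7 = 14)
j = 80
(j + b)² = (80 + 14)² = 94² = 8836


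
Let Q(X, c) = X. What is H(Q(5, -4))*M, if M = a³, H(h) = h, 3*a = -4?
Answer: -320/27 ≈ -11.852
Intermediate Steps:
a = -4/3 (a = (⅓)*(-4) = -4/3 ≈ -1.3333)
M = -64/27 (M = (-4/3)³ = -64/27 ≈ -2.3704)
H(Q(5, -4))*M = 5*(-64/27) = -320/27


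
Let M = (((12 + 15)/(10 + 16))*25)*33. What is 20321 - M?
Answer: 506071/26 ≈ 19464.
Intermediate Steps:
M = 22275/26 (M = ((27/26)*25)*33 = (675/26)*33 = 22275/26 ≈ 856.73)
20321 - M = 20321 - 1*22275/26 = 20321 - 22275/26 = 506071/26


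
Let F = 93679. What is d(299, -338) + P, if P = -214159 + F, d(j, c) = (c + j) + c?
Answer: -120857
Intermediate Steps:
d(j, c) = j + 2*c
P = -120480 (P = -214159 + 93679 = -120480)
d(299, -338) + P = (299 + 2*(-338)) - 120480 = (299 - 676) - 120480 = -377 - 120480 = -120857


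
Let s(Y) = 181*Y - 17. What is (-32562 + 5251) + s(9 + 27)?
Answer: -20812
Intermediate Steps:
s(Y) = -17 + 181*Y
(-32562 + 5251) + s(9 + 27) = (-32562 + 5251) + (-17 + 181*(9 + 27)) = -27311 + (-17 + 181*36) = -27311 + (-17 + 6516) = -27311 + 6499 = -20812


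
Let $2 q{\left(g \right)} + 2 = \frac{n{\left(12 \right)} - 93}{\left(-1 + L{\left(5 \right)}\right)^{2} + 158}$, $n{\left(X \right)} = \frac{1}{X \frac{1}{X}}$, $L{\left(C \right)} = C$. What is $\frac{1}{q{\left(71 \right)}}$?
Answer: $- \frac{87}{110} \approx -0.79091$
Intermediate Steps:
$n{\left(X \right)} = 1$ ($n{\left(X \right)} = 1^{-1} = 1$)
$q{\left(g \right)} = - \frac{110}{87}$ ($q{\left(g \right)} = -1 + \frac{\left(1 - 93\right) \frac{1}{\left(-1 + 5\right)^{2} + 158}}{2} = -1 + \frac{\left(-92\right) \frac{1}{4^{2} + 158}}{2} = -1 + \frac{\left(-92\right) \frac{1}{16 + 158}}{2} = -1 + \frac{\left(-92\right) \frac{1}{174}}{2} = -1 + \frac{1}{2} \left(- \frac{46}{87}\right) = -1 - \frac{23}{87} = - \frac{110}{87}$)
$\frac{1}{q{\left(71 \right)}} = \frac{1}{- \frac{110}{87}} = - \frac{87}{110}$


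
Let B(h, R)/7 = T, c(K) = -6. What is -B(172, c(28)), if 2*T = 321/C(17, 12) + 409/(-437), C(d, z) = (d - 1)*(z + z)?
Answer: 39151/111872 ≈ 0.34996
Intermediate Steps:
C(d, z) = 2*z*(-1 + d) (C(d, z) = (-1 + d)*(2*z) = 2*z*(-1 + d))
T = -5593/111872 (T = (321/((2*12*(-1 + 17))) + 409/(-437))/2 = (321/((2*12*16)) + 409*(-1/437))/2 = (321/384 - 409/437)/2 = (321*(1/384) - 409/437)/2 = (107/128 - 409/437)/2 = (½)*(-5593/55936) = -5593/111872 ≈ -0.049995)
B(h, R) = -39151/111872 (B(h, R) = 7*(-5593/111872) = -39151/111872)
-B(172, c(28)) = -1*(-39151/111872) = 39151/111872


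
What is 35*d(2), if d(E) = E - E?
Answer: 0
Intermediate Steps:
d(E) = 0
35*d(2) = 35*0 = 0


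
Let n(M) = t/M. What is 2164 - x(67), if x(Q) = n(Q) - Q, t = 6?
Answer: 149471/67 ≈ 2230.9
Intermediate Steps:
n(M) = 6/M
x(Q) = -Q + 6/Q (x(Q) = 6/Q - Q = -Q + 6/Q)
2164 - x(67) = 2164 - (-1*67 + 6/67) = 2164 - (-67 + 6*(1/67)) = 2164 - (-67 + 6/67) = 2164 - 1*(-4483/67) = 2164 + 4483/67 = 149471/67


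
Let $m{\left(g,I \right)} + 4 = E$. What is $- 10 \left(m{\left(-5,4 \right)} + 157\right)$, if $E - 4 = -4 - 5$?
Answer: $-1480$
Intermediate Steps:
$E = -5$ ($E = 4 - 9 = -5$)
$m{\left(g,I \right)} = -9$ ($m{\left(g,I \right)} = -4 - 5 = -9$)
$- 10 \left(m{\left(-5,4 \right)} + 157\right) = - 10 \left(-9 + 157\right) = \left(-10\right) 148 = -1480$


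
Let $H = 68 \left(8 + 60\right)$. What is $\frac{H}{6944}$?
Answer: $\frac{289}{434} \approx 0.6659$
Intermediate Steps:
$H = 4624$ ($H = 68 \cdot 68 = 4624$)
$\frac{H}{6944} = \frac{4624}{6944} = 4624 \cdot \frac{1}{6944} = \frac{289}{434}$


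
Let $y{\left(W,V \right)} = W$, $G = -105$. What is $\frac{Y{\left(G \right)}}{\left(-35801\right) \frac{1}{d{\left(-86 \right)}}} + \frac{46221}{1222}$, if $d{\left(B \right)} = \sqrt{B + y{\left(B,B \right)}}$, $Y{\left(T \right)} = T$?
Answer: $\frac{46221}{1222} + \frac{210 i \sqrt{43}}{35801} \approx 37.824 + 0.038464 i$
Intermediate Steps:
$d{\left(B \right)} = \sqrt{2} \sqrt{B}$ ($d{\left(B \right)} = \sqrt{B + B} = \sqrt{2 B} = \sqrt{2} \sqrt{B}$)
$\frac{Y{\left(G \right)}}{\left(-35801\right) \frac{1}{d{\left(-86 \right)}}} + \frac{46221}{1222} = - \frac{105}{\left(-35801\right) \frac{1}{\sqrt{2} \sqrt{-86}}} + \frac{46221}{1222} = - \frac{105}{\left(-35801\right) \frac{1}{\sqrt{2} i \sqrt{86}}} + 46221 \cdot \frac{1}{1222} = - \frac{105}{\left(-35801\right) \frac{1}{2 i \sqrt{43}}} + \frac{46221}{1222} = - \frac{105}{\left(-35801\right) \left(- \frac{i \sqrt{43}}{86}\right)} + \frac{46221}{1222} = - \frac{105}{\frac{35801}{86} i \sqrt{43}} + \frac{46221}{1222} = - 105 \left(- \frac{2 i \sqrt{43}}{35801}\right) + \frac{46221}{1222} = \frac{210 i \sqrt{43}}{35801} + \frac{46221}{1222} = \frac{46221}{1222} + \frac{210 i \sqrt{43}}{35801}$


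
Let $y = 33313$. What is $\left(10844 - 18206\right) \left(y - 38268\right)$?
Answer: $36478710$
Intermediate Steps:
$\left(10844 - 18206\right) \left(y - 38268\right) = \left(10844 - 18206\right) \left(33313 - 38268\right) = \left(-7362\right) \left(-4955\right) = 36478710$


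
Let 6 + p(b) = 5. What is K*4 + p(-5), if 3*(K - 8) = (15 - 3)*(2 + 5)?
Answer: 143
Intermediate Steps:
p(b) = -1 (p(b) = -6 + 5 = -1)
K = 36 (K = 8 + ((15 - 3)*(2 + 5))/3 = 8 + (12*7)/3 = 8 + (1/3)*84 = 8 + 28 = 36)
K*4 + p(-5) = 36*4 - 1 = 144 - 1 = 143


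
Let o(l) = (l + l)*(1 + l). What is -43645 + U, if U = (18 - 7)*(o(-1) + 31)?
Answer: -43304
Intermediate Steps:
o(l) = 2*l*(1 + l) (o(l) = (2*l)*(1 + l) = 2*l*(1 + l))
U = 341 (U = (18 - 7)*(2*(-1)*(1 - 1) + 31) = 11*(2*(-1)*0 + 31) = 11*(0 + 31) = 11*31 = 341)
-43645 + U = -43645 + 341 = -43304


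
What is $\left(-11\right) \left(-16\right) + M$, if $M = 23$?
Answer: $199$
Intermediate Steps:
$\left(-11\right) \left(-16\right) + M = \left(-11\right) \left(-16\right) + 23 = 176 + 23 = 199$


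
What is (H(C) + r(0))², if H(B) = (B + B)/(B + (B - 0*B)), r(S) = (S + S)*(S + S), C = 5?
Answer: 1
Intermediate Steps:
r(S) = 4*S² (r(S) = (2*S)*(2*S) = 4*S²)
H(B) = 1 (H(B) = (2*B)/(B + (B - 1*0)) = (2*B)/(B + (B + 0)) = (2*B)/(B + B) = (2*B)/((2*B)) = (2*B)*(1/(2*B)) = 1)
(H(C) + r(0))² = (1 + 4*0²)² = (1 + 4*0)² = (1 + 0)² = 1² = 1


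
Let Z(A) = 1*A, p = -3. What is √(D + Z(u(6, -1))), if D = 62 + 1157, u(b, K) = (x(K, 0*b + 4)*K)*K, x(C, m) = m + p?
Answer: 2*√305 ≈ 34.928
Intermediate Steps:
x(C, m) = -3 + m (x(C, m) = m - 3 = -3 + m)
u(b, K) = K² (u(b, K) = ((-3 + (0*b + 4))*K)*K = ((-3 + (0 + 4))*K)*K = ((-3 + 4)*K)*K = (1*K)*K = K*K = K²)
D = 1219
Z(A) = A
√(D + Z(u(6, -1))) = √(1219 + (-1)²) = √(1219 + 1) = √1220 = 2*√305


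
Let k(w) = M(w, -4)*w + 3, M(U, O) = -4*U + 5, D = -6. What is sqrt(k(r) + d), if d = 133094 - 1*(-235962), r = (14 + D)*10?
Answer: sqrt(343859) ≈ 586.39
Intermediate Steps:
M(U, O) = 5 - 4*U
r = 80 (r = (14 - 6)*10 = 8*10 = 80)
k(w) = 3 + w*(5 - 4*w) (k(w) = (5 - 4*w)*w + 3 = w*(5 - 4*w) + 3 = 3 + w*(5 - 4*w))
d = 369056 (d = 133094 + 235962 = 369056)
sqrt(k(r) + d) = sqrt((3 - 1*80*(-5 + 4*80)) + 369056) = sqrt((3 - 1*80*(-5 + 320)) + 369056) = sqrt((3 - 1*80*315) + 369056) = sqrt((3 - 25200) + 369056) = sqrt(-25197 + 369056) = sqrt(343859)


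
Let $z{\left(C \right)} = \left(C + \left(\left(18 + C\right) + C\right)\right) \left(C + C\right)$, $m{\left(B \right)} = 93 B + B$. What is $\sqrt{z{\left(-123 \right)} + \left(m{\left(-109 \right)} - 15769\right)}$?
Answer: $\sqrt{60331} \approx 245.62$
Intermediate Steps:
$m{\left(B \right)} = 94 B$
$z{\left(C \right)} = 2 C \left(18 + 3 C\right)$ ($z{\left(C \right)} = \left(C + \left(18 + 2 C\right)\right) 2 C = \left(18 + 3 C\right) 2 C = 2 C \left(18 + 3 C\right)$)
$\sqrt{z{\left(-123 \right)} + \left(m{\left(-109 \right)} - 15769\right)} = \sqrt{6 \left(-123\right) \left(6 - 123\right) + \left(94 \left(-109\right) - 15769\right)} = \sqrt{6 \left(-123\right) \left(-117\right) - 26015} = \sqrt{86346 - 26015} = \sqrt{60331}$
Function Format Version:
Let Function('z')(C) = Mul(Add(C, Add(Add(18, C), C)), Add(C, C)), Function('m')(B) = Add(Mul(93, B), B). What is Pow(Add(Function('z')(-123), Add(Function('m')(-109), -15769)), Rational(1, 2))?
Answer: Pow(60331, Rational(1, 2)) ≈ 245.62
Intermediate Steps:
Function('m')(B) = Mul(94, B)
Function('z')(C) = Mul(2, C, Add(18, Mul(3, C))) (Function('z')(C) = Mul(Add(C, Add(18, Mul(2, C))), Mul(2, C)) = Mul(Add(18, Mul(3, C)), Mul(2, C)) = Mul(2, C, Add(18, Mul(3, C))))
Pow(Add(Function('z')(-123), Add(Function('m')(-109), -15769)), Rational(1, 2)) = Pow(Add(Mul(6, -123, Add(6, -123)), Add(Mul(94, -109), -15769)), Rational(1, 2)) = Pow(Add(Mul(6, -123, -117), Add(-10246, -15769)), Rational(1, 2)) = Pow(Add(86346, -26015), Rational(1, 2)) = Pow(60331, Rational(1, 2))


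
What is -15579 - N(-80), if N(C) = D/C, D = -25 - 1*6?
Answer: -1246351/80 ≈ -15579.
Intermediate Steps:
D = -31 (D = -25 - 6 = -31)
N(C) = -31/C
-15579 - N(-80) = -15579 - (-31)/(-80) = -15579 - (-31)*(-1)/80 = -15579 - 1*31/80 = -15579 - 31/80 = -1246351/80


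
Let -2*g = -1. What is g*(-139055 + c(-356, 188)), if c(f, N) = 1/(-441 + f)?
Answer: -55413418/797 ≈ -69528.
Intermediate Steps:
g = ½ (g = -½*(-1) = ½ ≈ 0.50000)
g*(-139055 + c(-356, 188)) = (-139055 + 1/(-441 - 356))/2 = (-139055 + 1/(-797))/2 = (-139055 - 1/797)/2 = (½)*(-110826836/797) = -55413418/797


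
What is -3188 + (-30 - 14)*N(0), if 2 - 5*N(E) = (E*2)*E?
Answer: -16028/5 ≈ -3205.6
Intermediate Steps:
N(E) = ⅖ - 2*E²/5 (N(E) = ⅖ - E*2*E/5 = ⅖ - 2*E*E/5 = ⅖ - 2*E²/5)
-3188 + (-30 - 14)*N(0) = -3188 + (-30 - 14)*(⅖ - ⅖*0²) = -3188 - 44*(⅖ - ⅖*0) = -3188 - 44*(⅖ + 0) = -3188 - 44*⅖ = -3188 - 88/5 = -16028/5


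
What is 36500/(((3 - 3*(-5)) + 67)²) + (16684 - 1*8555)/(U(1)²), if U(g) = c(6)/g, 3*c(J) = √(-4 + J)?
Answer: 21146449/578 ≈ 36586.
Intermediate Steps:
c(J) = √(-4 + J)/3
U(g) = √2/(3*g) (U(g) = (√(-4 + 6)/3)/g = (√2/3)/g = √2/(3*g))
36500/(((3 - 3*(-5)) + 67)²) + (16684 - 1*8555)/(U(1)²) = 36500/(((3 - 3*(-5)) + 67)²) + (16684 - 1*8555)/(((⅓)*√2/1)²) = 36500/(((3 + 15) + 67)²) + (16684 - 8555)/(((⅓)*√2*1)²) = 36500/((18 + 67)²) + 8129/((√2/3)²) = 36500/(85²) + 8129/(2/9) = 36500/7225 + 8129*(9/2) = 36500*(1/7225) + 73161/2 = 1460/289 + 73161/2 = 21146449/578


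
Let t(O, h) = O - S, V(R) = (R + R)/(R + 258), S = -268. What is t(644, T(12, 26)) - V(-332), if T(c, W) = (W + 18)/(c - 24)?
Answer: 33412/37 ≈ 903.03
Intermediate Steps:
V(R) = 2*R/(258 + R) (V(R) = (2*R)/(258 + R) = 2*R/(258 + R))
T(c, W) = (18 + W)/(-24 + c)
t(O, h) = 268 + O (t(O, h) = O - 1*(-268) = O + 268 = 268 + O)
t(644, T(12, 26)) - V(-332) = (268 + 644) - 2*(-332)/(258 - 332) = 912 - 2*(-332)/(-74) = 912 - 2*(-332)*(-1)/74 = 912 - 1*332/37 = 912 - 332/37 = 33412/37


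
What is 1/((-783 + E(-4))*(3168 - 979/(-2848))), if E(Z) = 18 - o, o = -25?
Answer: -8/18756595 ≈ -4.2652e-7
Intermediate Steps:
E(Z) = 43 (E(Z) = 18 - 1*(-25) = 18 + 25 = 43)
1/((-783 + E(-4))*(3168 - 979/(-2848))) = 1/((-783 + 43)*(3168 - 979/(-2848))) = 1/(-740*(3168 - 979*(-1/2848))) = 1/(-740*(3168 + 11/32)) = 1/(-740*101387/32) = 1/(-18756595/8) = -8/18756595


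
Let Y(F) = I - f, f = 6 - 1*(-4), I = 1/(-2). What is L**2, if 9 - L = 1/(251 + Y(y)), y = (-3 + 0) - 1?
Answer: 18722929/231361 ≈ 80.925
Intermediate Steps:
I = -1/2 ≈ -0.50000
f = 10 (f = 6 + 4 = 10)
y = -4 (y = -3 - 1 = -4)
Y(F) = -21/2 (Y(F) = -1/2 - 1*10 = -1/2 - 10 = -21/2)
L = 4327/481 (L = 9 - 1/(251 - 21/2) = 9 - 1/481/2 = 9 - 1*2/481 = 9 - 2/481 = 4327/481 ≈ 8.9958)
L**2 = (4327/481)**2 = 18722929/231361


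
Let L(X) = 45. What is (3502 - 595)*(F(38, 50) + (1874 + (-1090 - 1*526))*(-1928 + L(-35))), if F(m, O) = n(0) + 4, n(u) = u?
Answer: -1412249670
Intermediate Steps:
F(m, O) = 4 (F(m, O) = 0 + 4 = 4)
(3502 - 595)*(F(38, 50) + (1874 + (-1090 - 1*526))*(-1928 + L(-35))) = (3502 - 595)*(4 + (1874 + (-1090 - 1*526))*(-1928 + 45)) = 2907*(4 + (1874 + (-1090 - 526))*(-1883)) = 2907*(4 + (1874 - 1616)*(-1883)) = 2907*(4 + 258*(-1883)) = 2907*(4 - 485814) = 2907*(-485810) = -1412249670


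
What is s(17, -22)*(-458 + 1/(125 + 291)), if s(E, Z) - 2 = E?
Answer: -3620013/416 ≈ -8702.0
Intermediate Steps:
s(E, Z) = 2 + E
s(17, -22)*(-458 + 1/(125 + 291)) = (2 + 17)*(-458 + 1/(125 + 291)) = 19*(-458 + 1/416) = 19*(-190527/416) = -3620013/416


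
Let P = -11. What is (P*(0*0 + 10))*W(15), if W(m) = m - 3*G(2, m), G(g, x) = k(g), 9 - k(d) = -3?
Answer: 2310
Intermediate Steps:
k(d) = 12 (k(d) = 9 - 1*(-3) = 9 + 3 = 12)
G(g, x) = 12
W(m) = -36 + m (W(m) = m - 3*12 = m - 36 = -36 + m)
(P*(0*0 + 10))*W(15) = (-11*(0*0 + 10))*(-36 + 15) = -11*(0 + 10)*(-21) = -11*10*(-21) = -110*(-21) = 2310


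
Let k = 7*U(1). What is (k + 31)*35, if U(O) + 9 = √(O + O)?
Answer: -1120 + 245*√2 ≈ -773.52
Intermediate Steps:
U(O) = -9 + √2*√O (U(O) = -9 + √(O + O) = -9 + √(2*O) = -9 + √2*√O)
k = -63 + 7*√2 (k = 7*(-9 + √2*√1) = 7*(-9 + √2*1) = 7*(-9 + √2) = -63 + 7*√2 ≈ -53.101)
(k + 31)*35 = ((-63 + 7*√2) + 31)*35 = (-32 + 7*√2)*35 = -1120 + 245*√2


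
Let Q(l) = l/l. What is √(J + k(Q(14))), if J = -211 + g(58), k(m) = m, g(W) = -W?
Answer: 2*I*√67 ≈ 16.371*I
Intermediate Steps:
Q(l) = 1
J = -269 (J = -211 - 1*58 = -211 - 58 = -269)
√(J + k(Q(14))) = √(-269 + 1) = √(-268) = 2*I*√67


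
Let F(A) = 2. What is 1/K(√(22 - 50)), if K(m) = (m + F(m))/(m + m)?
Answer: 2*√7/(√7 - I) ≈ 1.75 + 0.66144*I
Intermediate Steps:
K(m) = (2 + m)/(2*m) (K(m) = (m + 2)/(m + m) = (2 + m)/((2*m)) = (2 + m)*(1/(2*m)) = (2 + m)/(2*m))
1/K(√(22 - 50)) = 1/((2 + √(22 - 50))/(2*(√(22 - 50)))) = 1/((2 + √(-28))/(2*(√(-28)))) = 1/((2 + 2*I*√7)/(2*((2*I*√7)))) = 1/((-I*√7/14)*(2 + 2*I*√7)/2) = 1/(-I*√7*(2 + 2*I*√7)/28) = 4*I*√7/(2 + 2*I*√7)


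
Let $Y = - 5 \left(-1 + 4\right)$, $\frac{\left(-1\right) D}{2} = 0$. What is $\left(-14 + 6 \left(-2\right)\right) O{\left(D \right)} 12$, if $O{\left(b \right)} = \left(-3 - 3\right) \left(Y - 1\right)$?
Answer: $-29952$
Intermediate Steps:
$D = 0$ ($D = \left(-2\right) 0 = 0$)
$Y = -15$ ($Y = \left(-5\right) 3 = -15$)
$O{\left(b \right)} = 96$ ($O{\left(b \right)} = \left(-3 - 3\right) \left(-15 - 1\right) = \left(-6\right) \left(-16\right) = 96$)
$\left(-14 + 6 \left(-2\right)\right) O{\left(D \right)} 12 = \left(-14 + 6 \left(-2\right)\right) 96 \cdot 12 = \left(-14 - 12\right) 96 \cdot 12 = \left(-26\right) 96 \cdot 12 = \left(-2496\right) 12 = -29952$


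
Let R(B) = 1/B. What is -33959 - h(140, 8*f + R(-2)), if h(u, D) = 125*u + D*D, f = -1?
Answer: -206125/4 ≈ -51531.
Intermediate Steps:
h(u, D) = D² + 125*u (h(u, D) = 125*u + D² = D² + 125*u)
-33959 - h(140, 8*f + R(-2)) = -33959 - ((8*(-1) + 1/(-2))² + 125*140) = -33959 - ((-8 - ½)² + 17500) = -33959 - ((-17/2)² + 17500) = -33959 - (289/4 + 17500) = -33959 - 1*70289/4 = -33959 - 70289/4 = -206125/4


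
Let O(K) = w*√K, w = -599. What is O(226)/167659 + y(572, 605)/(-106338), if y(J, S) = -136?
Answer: 68/53169 - 599*√226/167659 ≈ -0.052431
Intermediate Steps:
O(K) = -599*√K
O(226)/167659 + y(572, 605)/(-106338) = -599*√226/167659 - 136/(-106338) = -599*√226*(1/167659) - 136*(-1/106338) = -599*√226/167659 + 68/53169 = 68/53169 - 599*√226/167659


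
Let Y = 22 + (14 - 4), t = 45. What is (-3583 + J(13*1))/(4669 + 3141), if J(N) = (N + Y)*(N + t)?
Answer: -973/7810 ≈ -0.12458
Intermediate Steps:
Y = 32 (Y = 22 + 10 = 32)
J(N) = (32 + N)*(45 + N) (J(N) = (N + 32)*(N + 45) = (32 + N)*(45 + N))
(-3583 + J(13*1))/(4669 + 3141) = (-3583 + (1440 + (13*1)**2 + 77*(13*1)))/(4669 + 3141) = (-3583 + (1440 + 13**2 + 77*13))/7810 = (-3583 + (1440 + 169 + 1001))*(1/7810) = (-3583 + 2610)*(1/7810) = -973*1/7810 = -973/7810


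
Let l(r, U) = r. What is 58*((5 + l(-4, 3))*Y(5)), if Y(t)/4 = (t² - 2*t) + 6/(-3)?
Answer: 3016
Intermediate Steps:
Y(t) = -8 - 8*t + 4*t² (Y(t) = 4*((t² - 2*t) + 6/(-3)) = 4*((t² - 2*t) + 6*(-⅓)) = 4*((t² - 2*t) - 2) = 4*(-2 + t² - 2*t) = -8 - 8*t + 4*t²)
58*((5 + l(-4, 3))*Y(5)) = 58*((5 - 4)*(-8 - 8*5 + 4*5²)) = 58*(1*(-8 - 40 + 4*25)) = 58*(1*(-8 - 40 + 100)) = 58*(1*52) = 58*52 = 3016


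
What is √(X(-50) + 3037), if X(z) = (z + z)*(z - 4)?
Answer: √8437 ≈ 91.853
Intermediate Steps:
X(z) = 2*z*(-4 + z) (X(z) = (2*z)*(-4 + z) = 2*z*(-4 + z))
√(X(-50) + 3037) = √(2*(-50)*(-4 - 50) + 3037) = √(2*(-50)*(-54) + 3037) = √(5400 + 3037) = √8437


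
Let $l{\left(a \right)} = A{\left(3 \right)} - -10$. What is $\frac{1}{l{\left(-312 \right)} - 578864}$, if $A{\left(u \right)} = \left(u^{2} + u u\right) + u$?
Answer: $- \frac{1}{578833} \approx -1.7276 \cdot 10^{-6}$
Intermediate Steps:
$A{\left(u \right)} = u + 2 u^{2}$ ($A{\left(u \right)} = \left(u^{2} + u^{2}\right) + u = 2 u^{2} + u = u + 2 u^{2}$)
$l{\left(a \right)} = 31$ ($l{\left(a \right)} = 3 \left(1 + 2 \cdot 3\right) - -10 = 3 \left(1 + 6\right) + 10 = 3 \cdot 7 + 10 = 21 + 10 = 31$)
$\frac{1}{l{\left(-312 \right)} - 578864} = \frac{1}{31 - 578864} = \frac{1}{-578833} = - \frac{1}{578833}$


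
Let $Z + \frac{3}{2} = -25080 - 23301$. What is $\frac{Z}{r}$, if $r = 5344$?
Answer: $- \frac{96765}{10688} \approx -9.0536$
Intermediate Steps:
$Z = - \frac{96765}{2}$ ($Z = - \frac{3}{2} - 48381 = - \frac{96765}{2} \approx -48383.0$)
$\frac{Z}{r} = - \frac{96765}{2 \cdot 5344} = \left(- \frac{96765}{2}\right) \frac{1}{5344} = - \frac{96765}{10688}$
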